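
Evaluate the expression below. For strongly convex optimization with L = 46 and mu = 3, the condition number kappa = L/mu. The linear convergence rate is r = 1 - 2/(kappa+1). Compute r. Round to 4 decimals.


Step 1: Compute the condition number.
kappa = L/mu = 46/3 = 15.3333
Step 2: Compute the convergence rate.
r = 1 - 2/(kappa + 1) = 1 - 2*mu/(L + mu) = (L - mu)/(L + mu) = 43/49 = 0.8776


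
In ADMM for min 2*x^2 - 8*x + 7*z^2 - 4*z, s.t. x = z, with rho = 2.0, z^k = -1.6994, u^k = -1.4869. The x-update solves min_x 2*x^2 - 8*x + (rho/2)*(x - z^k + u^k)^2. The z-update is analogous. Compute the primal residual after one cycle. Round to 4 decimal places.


ADMM iteration with rho = 2.0, z^k = -1.6994, u^k = -1.4869
Step 1: x-update.
Minimize 2*x^2 - 8*x + (2.0/2)*(x + 1.6994 - 1.4869)^2
FOC: (2*2 + 2.0)*x = 8 + 2.0*(-1.6994 + 1.4869)
x^{k+1} = 1.2625
Step 2: z-update.
Minimize 7*z^2 - 4*z + (2.0/2)*(1.2625 - z - 1.4869)^2
FOC: (2*7 + 2.0)*z = 4 + 2.0*(1.2625 - 1.4869)
z^{k+1} = 0.222
Step 3: u-update.
u^{k+1} = -1.4869 + 1.2625 - 0.222 = -0.4464
Step 4: Primal residual = |1.2625 - 0.222| = 1.0406


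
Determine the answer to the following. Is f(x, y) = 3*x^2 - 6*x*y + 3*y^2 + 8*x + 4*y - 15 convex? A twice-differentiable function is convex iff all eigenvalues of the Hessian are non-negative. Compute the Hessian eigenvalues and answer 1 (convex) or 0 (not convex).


The Hessian of f(x,y) = 3*x^2 - 6*x*y + 3*y^2 + 8*x + 4*y - 15 is:
H = [[6, -6], [-6, 6]]
Trace = 6 + 6 = 12
Determinant = 6*6 - (-6)^2 = 0
Discriminant = (12)^2 - 4*0 = 144.0
Eigenvalues: lambda_1 = 0.0, lambda_2 = 12.0
The function is convex.

1


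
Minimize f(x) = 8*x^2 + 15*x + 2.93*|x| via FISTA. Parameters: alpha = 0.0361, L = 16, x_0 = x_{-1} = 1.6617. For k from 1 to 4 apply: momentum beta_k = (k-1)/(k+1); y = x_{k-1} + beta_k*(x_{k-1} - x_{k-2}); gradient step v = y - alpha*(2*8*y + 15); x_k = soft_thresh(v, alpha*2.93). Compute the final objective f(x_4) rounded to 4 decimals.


FISTA on f(x) = 8*x^2 + 15*x + 2.93*|x|
L = 16, alpha = 0.0361
Iteration 1: beta = 0.0, y = 1.6617 + 0.0*(1.6617 - 1.6617) = 1.6617
  grad(y) = 41.5872, v = y - alpha*grad = 0.1604
  prox(v) = soft_thresh(0.1604, 0.1058) = 0.0546
Iteration 2: beta = 0.3333, y = 0.0546 + 0.3333*(0.0546 - 1.6617) = -0.4811
  grad(y) = 7.303, v = y - alpha*grad = -0.7447
  prox(v) = soft_thresh(-0.7447, 0.1058) = -0.6389
Iteration 3: beta = 0.5, y = -0.6389 + 0.5*(-0.6389 - 0.0546) = -0.9857
  grad(y) = -0.7713, v = y - alpha*grad = -0.9579
  prox(v) = soft_thresh(-0.9579, 0.1058) = -0.8521
Iteration 4: beta = 0.6, y = -0.8521 + 0.6*(-0.8521 + 0.6389) = -0.98
  grad(y) = -0.6798, v = y - alpha*grad = -0.9554
  prox(v) = soft_thresh(-0.9554, 0.1058) = -0.8497
f(x_4) = 8*(-0.8497)^2 + 15*(-0.8497) + 2.93*|-0.8497| = -4.48


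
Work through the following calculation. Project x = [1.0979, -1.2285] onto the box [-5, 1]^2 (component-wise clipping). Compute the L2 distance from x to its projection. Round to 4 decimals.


Project each component onto [-5, 1].
clip(1.0979) = 1.0, clip(-1.2285) = -1.2285
Projection = [1.0, -1.2285]
Squared diffs: [0.0096, 0.0]
Distance = sqrt(0.0096) = 0.0979


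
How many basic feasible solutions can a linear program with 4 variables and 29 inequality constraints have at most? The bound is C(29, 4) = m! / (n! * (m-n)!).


Each vertex corresponds to some choice of n active constraints out of m, so the number of vertices is at most C(m, n) = m! / (n!(m-n)!).
m = 29, n = 4
Numerator: 29 * 28 * 27 * 26
Denominator: 4! = 24
C(29, 4) = 23751


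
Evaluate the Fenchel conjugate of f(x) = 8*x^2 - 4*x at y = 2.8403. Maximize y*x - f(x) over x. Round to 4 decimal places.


f*(y) = sup_x {y*x - a*x^2 - b*x} = sup_x {(y-b)*x - a*x^2}
FOC: (y - b) - 2a*x = 0 => x* = (y - b)/(2a)
x* = (2.8403 + 4)/(2*8) = 0.4275
f*(2.8403) = (y-b)^2/(4a) = (2.8403 + 4)^2/(4*8)
= 46.7897/32 = 1.4622


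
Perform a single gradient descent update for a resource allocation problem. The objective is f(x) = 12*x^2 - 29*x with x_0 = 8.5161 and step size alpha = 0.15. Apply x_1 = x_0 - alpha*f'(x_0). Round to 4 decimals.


We compute the gradient at x_0 and apply the update.
f'(x) = 24*x - 29
f'(8.5161) = 24*8.5161 - 29 = 175.3864
x_1 = 8.5161 - 0.15*175.3864 = -17.7919


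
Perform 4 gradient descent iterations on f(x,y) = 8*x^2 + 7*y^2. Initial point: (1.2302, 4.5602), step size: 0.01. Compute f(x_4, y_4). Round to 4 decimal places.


Gradient descent on f(x,y) = 8*x^2 + 7*y^2.
Starting point: (1.2302, 4.5602), alpha = 0.01
Step 1: grad_x = 2*8*1.2302 = 19.6832, grad_y = 2*7*4.5602 = 63.8428
  x_1 = 1.2302 - 0.01*19.6832 = 1.0334
  y_1 = 4.5602 - 0.01*63.8428 = 3.9218
Step 2: grad_x = 2*8*1.0334 = 16.5339, grad_y = 2*7*3.9218 = 54.9048
  x_2 = 1.0334 - 0.01*16.5339 = 0.868
  y_2 = 3.9218 - 0.01*54.9048 = 3.3727
Step 3: grad_x = 2*8*0.868 = 13.8885, grad_y = 2*7*3.3727 = 47.2181
  x_3 = 0.868 - 0.01*13.8885 = 0.7291
  y_3 = 3.3727 - 0.01*47.2181 = 2.9005
Step 4: grad_x = 2*8*0.7291 = 11.6663, grad_y = 2*7*2.9005 = 40.6076
  x_4 = 0.7291 - 0.01*11.6663 = 0.6125
  y_4 = 2.9005 - 0.01*40.6076 = 2.4945
f(0.6125, 2.4945) = 8*0.6125^2 + 7*2.4945^2 = 46.5576


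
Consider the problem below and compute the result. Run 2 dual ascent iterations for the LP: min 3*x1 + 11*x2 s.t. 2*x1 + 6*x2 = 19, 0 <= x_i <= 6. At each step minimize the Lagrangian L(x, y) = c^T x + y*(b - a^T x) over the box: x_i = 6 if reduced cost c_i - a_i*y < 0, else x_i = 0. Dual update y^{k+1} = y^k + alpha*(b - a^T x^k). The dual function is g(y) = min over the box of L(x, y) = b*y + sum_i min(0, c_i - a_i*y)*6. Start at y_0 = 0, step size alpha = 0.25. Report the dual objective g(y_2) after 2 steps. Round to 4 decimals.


Dual ascent for LP: min 3*x1 + 11*x2, 2*x1 + 6*x2 = 19, 0 <= x_i <= 6
Step 1: y^k = 0.0, reduced costs: (3.0, 11.0)
  x^k = (0.0, 0.0), subgradient = b - a^T x = 19.0
  y^{k+1} = 0.0 + 0.25*19.0 = 4.75
Step 2: y^k = 4.75, reduced costs: (-6.5, -17.5)
  x^k = (6.0, 6.0), subgradient = b - a^T x = -29.0
  y^{k+1} = 4.75 + 0.25*-29.0 = -2.5
Dual objective at y_2 = -2.5: reduced costs (8.0, 26.0), box minimizer x = (0.0, 0.0)
g(y_2) = b*y + (c1 - a1*y)*x1 + (c2 - a2*y)*x2 = 19*(-2.5) + 8.0*0.0 + 26.0*0.0 = -47.5 + 0.0 + 0.0 = -47.5


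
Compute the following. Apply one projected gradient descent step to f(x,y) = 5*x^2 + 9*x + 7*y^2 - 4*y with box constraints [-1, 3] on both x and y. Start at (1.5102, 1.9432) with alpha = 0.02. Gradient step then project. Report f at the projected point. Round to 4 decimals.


Step 1: Compute gradient at (1.5102, 1.9432).
grad_x = 2*5*1.5102 + 9 = 24.102
grad_y = 2*7*1.9432 - 4 = 23.2048
Step 2: Gradient step.
x_raw = 1.5102 - 0.02*24.102 = 1.0282
y_raw = 1.9432 - 0.02*23.2048 = 1.4791
Step 3: Project onto [-1, 3].
x_proj = clip(1.0282) = 1.0282
y_proj = clip(1.4791) = 1.4791
Step 4: Evaluate f.
f(1.0282, 1.4791) = 23.9368


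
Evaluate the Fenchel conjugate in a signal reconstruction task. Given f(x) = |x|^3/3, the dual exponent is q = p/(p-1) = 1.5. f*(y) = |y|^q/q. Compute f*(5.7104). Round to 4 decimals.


The conjugate exponent q satisfies 1/p + 1/q = 1.
p = 3, so q = 3/(3 - 1) = 1.5
|y|^q = 5.7104^1.5 = 13.6458
f*(5.7104) = 13.6458 / 1.5 = 9.0972


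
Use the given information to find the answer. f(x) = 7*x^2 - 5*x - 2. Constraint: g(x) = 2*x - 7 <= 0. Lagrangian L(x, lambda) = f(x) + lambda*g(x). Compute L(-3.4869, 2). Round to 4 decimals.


Step 1: Evaluate f(x).
f(-3.4869) = 7*(-3.4869)^2 - 5*(-3.4869) - 2 = 100.5438
Step 2: Evaluate g(x).
g(-3.4869) = 2*-3.4869 - 7 = -13.9738
Step 3: Compute Lagrangian.
L = 100.5438 + 2*-13.9738 = 72.5962


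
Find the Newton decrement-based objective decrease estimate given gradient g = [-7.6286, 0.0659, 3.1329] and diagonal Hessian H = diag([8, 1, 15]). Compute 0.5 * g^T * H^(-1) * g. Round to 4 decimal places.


Step 1: H is diagonal, so H^(-1) * g = [-0.9536, 0.0659, 0.2089].
Step 2: g^T H^(-1) g = sum_i g_i^2 / H_ii
  = (-7.6286)^2/8 + (0.0659)^2/1 + (3.1329)^2/15
  = 7.2744 + 0.0043 + 0.6543 = 7.9331
Step 3: Objective decrease = 0.5 * g^T H^(-1) g = 3.9666


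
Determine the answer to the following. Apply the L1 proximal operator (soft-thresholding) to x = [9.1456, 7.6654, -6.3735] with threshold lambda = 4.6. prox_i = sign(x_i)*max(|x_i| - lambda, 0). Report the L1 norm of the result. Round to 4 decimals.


Soft-thresholding with lambda = 4.6:
prox(9.1456) = sign(9.1456)*max(|9.1456| - 4.6, 0) = 4.5456
prox(7.6654) = sign(7.6654)*max(|7.6654| - 4.6, 0) = 3.0654
prox(-6.3735) = sign(-6.3735)*max(|-6.3735| - 4.6, 0) = -1.7735
prox(x) = [4.5456, 3.0654, -1.7735]
||prox(x)||_1 = 4.5456 + 3.0654 + 1.7735 = 9.3845


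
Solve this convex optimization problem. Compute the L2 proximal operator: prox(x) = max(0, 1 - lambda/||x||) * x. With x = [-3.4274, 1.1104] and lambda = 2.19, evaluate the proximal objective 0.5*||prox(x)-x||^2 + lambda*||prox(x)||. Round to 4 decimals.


Step 1: Compute ||x||.
||x|| = 3.6028
Step 2: Compute scaling factor.
scale = max(0, 1 - 2.19/3.6028) = 0.3921
Step 3: prox(x) = [-1.344, 0.4354]
||prox(x)|| = 1.4128
Step 4: Proximal objective.
0.5*||prox-x||^2 = 2.3981
lambda*||prox|| = 3.094
Total = 5.492


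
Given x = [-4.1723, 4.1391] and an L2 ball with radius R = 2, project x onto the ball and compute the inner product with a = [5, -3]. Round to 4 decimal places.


Step 1: Compute ||x|| (intermediates to 6 decimals).
||x|| = sqrt((-4.1723)^2 + 4.1391^2) = 5.877094
Step 2: Project.
Since ||x|| > R, scale = R/||x|| = 2/5.877094 = 0.340304, proj(x) = scale * x
proj(x) = [-1.41985, 1.408552]
Step 3: Dot product.
a^T * proj(x) = 5*(-1.41985) - 3*1.408552 = -11.3249


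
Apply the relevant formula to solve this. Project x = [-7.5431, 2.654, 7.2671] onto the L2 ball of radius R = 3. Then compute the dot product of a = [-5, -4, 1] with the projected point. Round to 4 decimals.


Step 1: Compute ||x|| (intermediates to 6 decimals).
||x|| = sqrt((-7.5431)^2 + 2.654^2 + 7.2671^2) = 10.805222
Step 2: Project.
Since ||x|| > R, scale = R/||x|| = 3/10.805222 = 0.277644, proj(x) = scale * x
proj(x) = [-2.094296, 0.736867, 2.017667]
Step 3: Dot product.
a^T * proj(x) = -5*(-2.094296) - 4*0.736867 + 1*2.017667 = 9.5417


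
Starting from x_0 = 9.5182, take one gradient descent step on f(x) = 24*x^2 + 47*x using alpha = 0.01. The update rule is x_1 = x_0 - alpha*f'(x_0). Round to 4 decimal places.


We compute the gradient at x_0 and apply the update.
f'(x) = 48*x + 47
f'(9.5182) = 48*9.5182 + 47 = 503.8736
x_1 = 9.5182 - 0.01*503.8736 = 4.4795


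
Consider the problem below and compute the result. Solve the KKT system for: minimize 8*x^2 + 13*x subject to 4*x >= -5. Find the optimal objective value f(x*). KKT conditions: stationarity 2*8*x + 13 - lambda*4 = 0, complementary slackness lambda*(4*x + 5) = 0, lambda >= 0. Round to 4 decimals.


Step 1: Try lambda = 0 (constraint inactive).
Stationarity: 2*8*x + 13 = 0
x* = -13/(2*8) = -0.8125
Check constraint: 4*-0.8125 = -3.25 >= -5 -- satisfied.
Step 2: Compute optimal value.
f(x*) = 8*(-0.8125)^2 + 13*(-0.8125) = -5.2813


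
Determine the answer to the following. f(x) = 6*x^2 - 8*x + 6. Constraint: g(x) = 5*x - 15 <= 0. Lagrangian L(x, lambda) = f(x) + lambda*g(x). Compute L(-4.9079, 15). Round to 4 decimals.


Step 1: Evaluate f(x).
f(-4.9079) = 6*(-4.9079)^2 - 8*(-4.9079) + 6 = 189.7881
Step 2: Evaluate g(x).
g(-4.9079) = 5*-4.9079 - 15 = -39.5395
Step 3: Compute Lagrangian.
L = 189.7881 + 15*-39.5395 = -403.3044


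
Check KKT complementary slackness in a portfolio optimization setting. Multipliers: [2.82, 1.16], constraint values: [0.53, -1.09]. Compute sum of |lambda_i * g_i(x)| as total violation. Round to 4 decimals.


KKT complementary slackness check:
lambda_1 * g_1 = 2.82 * 0.53 = 1.4946
lambda_2 * g_2 = 1.16 * -1.09 = -1.2644
Total violation = 1.4946 + 1.2644 = 2.759


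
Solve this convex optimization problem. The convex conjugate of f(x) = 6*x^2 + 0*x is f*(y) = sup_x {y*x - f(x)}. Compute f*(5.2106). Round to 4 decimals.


f*(y) = sup_x {y*x - a*x^2 - b*x} = sup_x {(y-b)*x - a*x^2}
FOC: (y - b) - 2a*x = 0 => x* = (y - b)/(2a)
x* = (5.2106 - 0)/(2*6) = 0.4342
f*(5.2106) = (y-b)^2/(4a) = (5.2106 - 0)^2/(4*6)
= 27.1504/24 = 1.1313


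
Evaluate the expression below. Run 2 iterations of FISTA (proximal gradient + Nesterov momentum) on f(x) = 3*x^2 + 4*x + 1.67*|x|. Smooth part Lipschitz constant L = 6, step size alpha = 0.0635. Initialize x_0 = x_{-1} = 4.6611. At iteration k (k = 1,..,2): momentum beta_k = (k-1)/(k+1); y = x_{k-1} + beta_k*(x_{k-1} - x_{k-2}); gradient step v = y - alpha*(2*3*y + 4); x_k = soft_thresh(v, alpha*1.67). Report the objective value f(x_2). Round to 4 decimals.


FISTA on f(x) = 3*x^2 + 4*x + 1.67*|x|
L = 6, alpha = 0.0635
Iteration 1: beta = 0.0, y = 4.6611 + 0.0*(4.6611 - 4.6611) = 4.6611
  grad(y) = 31.9666, v = y - alpha*grad = 2.6312
  prox(v) = soft_thresh(2.6312, 0.106) = 2.5252
Iteration 2: beta = 0.3333, y = 2.5252 + 0.3333*(2.5252 - 4.6611) = 1.8132
  grad(y) = 14.8792, v = y - alpha*grad = 0.8684
  prox(v) = soft_thresh(0.8684, 0.106) = 0.7623
f(x_2) = 3*0.7623^2 + 4*0.7623 + 1.67*|0.7623| = 6.0658


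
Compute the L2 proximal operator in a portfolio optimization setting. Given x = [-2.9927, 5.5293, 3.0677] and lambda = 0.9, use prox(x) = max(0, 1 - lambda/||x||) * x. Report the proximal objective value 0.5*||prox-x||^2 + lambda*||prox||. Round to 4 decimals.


Step 1: Compute ||x||.
||x|| = 6.9957
Step 2: Compute scaling factor.
scale = max(0, 1 - 0.9/6.9957) = 0.8714
Step 3: prox(x) = [-2.6077, 4.818, 2.673]
||prox(x)|| = 6.0957
Step 4: Proximal objective.
0.5*||prox-x||^2 = 0.405
lambda*||prox|| = 5.4861
Total = 5.8912


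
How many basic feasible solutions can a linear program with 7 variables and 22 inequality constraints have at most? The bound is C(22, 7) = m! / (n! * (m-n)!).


Each vertex corresponds to some choice of n active constraints out of m, so the number of vertices is at most C(m, n) = m! / (n!(m-n)!).
m = 22, n = 7
Numerator: 22 * 21 * 20 * 19 * 18 * 17 * 16
Denominator: 7! = 5040
C(22, 7) = 170544


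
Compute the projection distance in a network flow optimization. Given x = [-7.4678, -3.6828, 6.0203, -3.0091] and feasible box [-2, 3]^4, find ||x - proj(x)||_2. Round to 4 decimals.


Project each component onto [-2, 3].
clip(-7.4678) = -2.0, clip(-3.6828) = -2.0, clip(6.0203) = 3.0, clip(-3.0091) = -2.0
Projection = [-2.0, -2.0, 3.0, -2.0]
Squared diffs: [29.8968, 2.8318, 9.1222, 1.0183]
Distance = sqrt(42.8691) = 6.5475


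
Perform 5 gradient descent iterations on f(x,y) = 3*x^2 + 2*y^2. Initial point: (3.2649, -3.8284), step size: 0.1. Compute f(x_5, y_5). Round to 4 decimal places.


Gradient descent on f(x,y) = 3*x^2 + 2*y^2.
Starting point: (3.2649, -3.8284), alpha = 0.1
Step 1: grad_x = 2*3*3.2649 = 19.5894, grad_y = 2*2*-3.8284 = -15.3136
  x_1 = 3.2649 - 0.1*19.5894 = 1.306
  y_1 = -3.8284 - 0.1*-15.3136 = -2.297
Step 2: grad_x = 2*3*1.306 = 7.8358, grad_y = 2*2*-2.297 = -9.1882
  x_2 = 1.306 - 0.1*7.8358 = 0.5224
  y_2 = -2.297 - 0.1*-9.1882 = -1.3782
Step 3: grad_x = 2*3*0.5224 = 3.1343, grad_y = 2*2*-1.3782 = -5.5129
  x_3 = 0.5224 - 0.1*3.1343 = 0.209
  y_3 = -1.3782 - 0.1*-5.5129 = -0.8269
Step 4: grad_x = 2*3*0.209 = 1.2537, grad_y = 2*2*-0.8269 = -3.3077
  x_4 = 0.209 - 0.1*1.2537 = 0.0836
  y_4 = -0.8269 - 0.1*-3.3077 = -0.4962
Step 5: grad_x = 2*3*0.0836 = 0.5015, grad_y = 2*2*-0.4962 = -1.9846
  x_5 = 0.0836 - 0.1*0.5015 = 0.0334
  y_5 = -0.4962 - 0.1*-1.9846 = -0.2977
f(0.0334, -0.2977) = 3*0.0334^2 + 2*(-0.2977)^2 = 0.1806


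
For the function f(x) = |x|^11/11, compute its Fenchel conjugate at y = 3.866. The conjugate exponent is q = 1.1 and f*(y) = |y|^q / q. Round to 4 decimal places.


The conjugate exponent q satisfies 1/p + 1/q = 1.
p = 11, so q = 11/(11 - 1) = 1.1
|y|^q = 3.866^1.1 = 4.4258
f*(3.866) = 4.4258 / 1.1 = 4.0234


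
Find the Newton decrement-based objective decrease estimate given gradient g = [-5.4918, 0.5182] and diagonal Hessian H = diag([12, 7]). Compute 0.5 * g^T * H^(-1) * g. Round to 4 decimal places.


Step 1: H is diagonal, so H^(-1) * g = [-0.4577, 0.074].
Step 2: g^T H^(-1) g = sum_i g_i^2 / H_ii
  = (-5.4918)^2/12 + (0.5182)^2/7
  = 2.5133 + 0.0384 = 2.5517
Step 3: Objective decrease = 0.5 * g^T H^(-1) g = 1.2758


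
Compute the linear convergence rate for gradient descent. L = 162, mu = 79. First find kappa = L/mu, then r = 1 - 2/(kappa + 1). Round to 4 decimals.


Step 1: Compute the condition number.
kappa = L/mu = 162/79 = 2.0506
Step 2: Compute the convergence rate.
r = 1 - 2/(kappa + 1) = 1 - 2*mu/(L + mu) = (L - mu)/(L + mu) = 83/241 = 0.3444


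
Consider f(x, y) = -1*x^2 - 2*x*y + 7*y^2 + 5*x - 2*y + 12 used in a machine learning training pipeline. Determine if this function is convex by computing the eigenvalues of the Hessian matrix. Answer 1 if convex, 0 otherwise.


The Hessian of f(x,y) = -1*x^2 - 2*x*y + 7*y^2 + 5*x - 2*y + 12 is:
H = [[-2, -2], [-2, 14]]
Trace = -2 + 14 = 12
Determinant = -2*14 - (-2)^2 = -32
Discriminant = (12)^2 - 4*-32 = 272.0
Eigenvalues: lambda_1 = -2.2462, lambda_2 = 14.2462
The function is not convex.

0


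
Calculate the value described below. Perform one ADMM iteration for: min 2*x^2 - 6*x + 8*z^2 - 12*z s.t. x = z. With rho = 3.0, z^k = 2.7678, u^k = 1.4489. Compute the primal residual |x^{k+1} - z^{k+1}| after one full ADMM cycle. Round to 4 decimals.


ADMM iteration with rho = 3.0, z^k = 2.7678, u^k = 1.4489
Step 1: x-update.
Minimize 2*x^2 - 6*x + (3.0/2)*(x - 2.7678 + 1.4489)^2
FOC: (2*2 + 3.0)*x = 6 + 3.0*(2.7678 - 1.4489)
x^{k+1} = 1.4224
Step 2: z-update.
Minimize 8*z^2 - 12*z + (3.0/2)*(1.4224 - z + 1.4489)^2
FOC: (2*8 + 3.0)*z = 12 + 3.0*(1.4224 + 1.4489)
z^{k+1} = 1.0849
Step 3: u-update.
u^{k+1} = 1.4489 + 1.4224 - 1.0849 = 1.7863
Step 4: Primal residual = |1.4224 - 1.0849| = 0.3374


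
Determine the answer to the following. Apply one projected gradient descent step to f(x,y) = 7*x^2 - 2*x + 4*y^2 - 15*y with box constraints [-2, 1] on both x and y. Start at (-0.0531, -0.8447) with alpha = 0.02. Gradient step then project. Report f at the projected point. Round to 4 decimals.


Step 1: Compute gradient at (-0.0531, -0.8447).
grad_x = 2*7*-0.0531 - 2 = -2.7434
grad_y = 2*4*-0.8447 - 15 = -21.7576
Step 2: Gradient step.
x_raw = -0.0531 - 0.02*-2.7434 = 0.0018
y_raw = -0.8447 - 0.02*-21.7576 = -0.4095
Step 3: Project onto [-2, 1].
x_proj = clip(0.0018) = 0.0018
y_proj = clip(-0.4095) = -0.4095
Step 4: Evaluate f.
f(0.0018, -0.4095) = 6.8106


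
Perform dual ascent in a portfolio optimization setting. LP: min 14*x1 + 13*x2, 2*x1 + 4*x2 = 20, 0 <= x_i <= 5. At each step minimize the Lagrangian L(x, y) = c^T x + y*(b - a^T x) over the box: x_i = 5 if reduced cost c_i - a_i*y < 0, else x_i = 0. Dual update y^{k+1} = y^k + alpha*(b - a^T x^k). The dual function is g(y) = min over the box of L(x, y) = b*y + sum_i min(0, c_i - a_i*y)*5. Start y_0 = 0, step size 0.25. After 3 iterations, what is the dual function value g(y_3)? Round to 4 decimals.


Dual ascent for LP: min 14*x1 + 13*x2, 2*x1 + 4*x2 = 20, 0 <= x_i <= 5
Step 1: y^k = 0.0, reduced costs: (14.0, 13.0)
  x^k = (0.0, 0.0), subgradient = b - a^T x = 20.0
  y^{k+1} = 0.0 + 0.25*20.0 = 5.0
Step 2: y^k = 5.0, reduced costs: (4.0, -7.0)
  x^k = (0.0, 5.0), subgradient = b - a^T x = 0.0
  y^{k+1} = 5.0 + 0.25*0.0 = 5.0
Step 3: y^k = 5.0, reduced costs: (4.0, -7.0)
  x^k = (0.0, 5.0), subgradient = b - a^T x = 0.0
  y^{k+1} = 5.0 + 0.25*0.0 = 5.0
Dual objective at y_3 = 5.0: reduced costs (4.0, -7.0), box minimizer x = (0.0, 5.0)
g(y_3) = b*y + (c1 - a1*y)*x1 + (c2 - a2*y)*x2 = 20*5.0 + 4.0*0.0 + (-7.0)*5.0 = 100.0 + 0.0 - 35.0 = 65.0


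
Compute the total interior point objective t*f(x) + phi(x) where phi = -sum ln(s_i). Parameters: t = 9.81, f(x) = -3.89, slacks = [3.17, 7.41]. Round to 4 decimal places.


Step 1: Compute log-barrier.
ln values: [1.1537, 2.0028]
phi = -(1.1537 + 2.0028) = -3.1566
Step 2: Compute augmented objective.
t*f(x) = 9.81*-3.89 = -38.1609
Total = -38.1609 - 3.1566 = -41.3175


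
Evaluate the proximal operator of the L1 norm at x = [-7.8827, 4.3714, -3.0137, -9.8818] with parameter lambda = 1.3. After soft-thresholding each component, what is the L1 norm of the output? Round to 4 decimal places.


Soft-thresholding with lambda = 1.3:
prox(-7.8827) = sign(-7.8827)*max(|-7.8827| - 1.3, 0) = -6.5827
prox(4.3714) = sign(4.3714)*max(|4.3714| - 1.3, 0) = 3.0714
prox(-3.0137) = sign(-3.0137)*max(|-3.0137| - 1.3, 0) = -1.7137
prox(-9.8818) = sign(-9.8818)*max(|-9.8818| - 1.3, 0) = -8.5818
prox(x) = [-6.5827, 3.0714, -1.7137, -8.5818]
||prox(x)||_1 = 6.5827 + 3.0714 + 1.7137 + 8.5818 = 19.9496


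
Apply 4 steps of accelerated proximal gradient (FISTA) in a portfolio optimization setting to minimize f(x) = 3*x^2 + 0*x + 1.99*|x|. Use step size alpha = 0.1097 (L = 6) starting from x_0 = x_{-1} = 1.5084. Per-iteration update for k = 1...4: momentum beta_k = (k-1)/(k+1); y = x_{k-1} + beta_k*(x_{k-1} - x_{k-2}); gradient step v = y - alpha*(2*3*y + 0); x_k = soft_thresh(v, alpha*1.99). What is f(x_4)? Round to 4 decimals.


FISTA on f(x) = 3*x^2 + 0*x + 1.99*|x|
L = 6, alpha = 0.1097
Iteration 1: beta = 0.0, y = 1.5084 + 0.0*(1.5084 - 1.5084) = 1.5084
  grad(y) = 9.0504, v = y - alpha*grad = 0.5156
  prox(v) = soft_thresh(0.5156, 0.2183) = 0.2973
Iteration 2: beta = 0.3333, y = 0.2973 + 0.3333*(0.2973 - 1.5084) = -0.1064
  grad(y) = -0.6387, v = y - alpha*grad = -0.0364
  prox(v) = soft_thresh(-0.0364, 0.2183) = 0.0
Iteration 3: beta = 0.5, y = 0.0 + 0.5*(0.0 - 0.2973) = -0.1486
  grad(y) = -0.8918, v = y - alpha*grad = -0.0508
  prox(v) = soft_thresh(-0.0508, 0.2183) = 0.0
Iteration 4: beta = 0.6, y = 0.0 + 0.6*(0.0 - 0.0) = 0.0
  grad(y) = 0.0, v = y - alpha*grad = 0.0
  prox(v) = soft_thresh(0.0, 0.2183) = 0.0
f(x_4) = 3*0.0^2 + 0*0.0 + 1.99*|0.0| = 0.0


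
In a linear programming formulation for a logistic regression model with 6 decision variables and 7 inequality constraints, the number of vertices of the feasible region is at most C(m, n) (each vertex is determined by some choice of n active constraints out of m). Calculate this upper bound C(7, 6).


Each vertex corresponds to some choice of n active constraints out of m, so the number of vertices is at most C(m, n) = m! / (n!(m-n)!).
m = 7, n = 6
Numerator: 7 * 6 * 5 * 4 * 3 * 2
Denominator: 6! = 720
C(7, 6) = 7


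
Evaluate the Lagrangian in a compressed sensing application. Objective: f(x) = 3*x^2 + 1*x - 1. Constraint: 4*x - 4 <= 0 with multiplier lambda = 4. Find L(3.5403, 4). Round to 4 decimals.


Step 1: Evaluate f(x).
f(3.5403) = 3*3.5403^2 + 1*3.5403 - 1 = 40.1415
Step 2: Evaluate g(x).
g(3.5403) = 4*3.5403 - 4 = 10.1612
Step 3: Compute Lagrangian.
L = 40.1415 + 4*10.1612 = 80.7863


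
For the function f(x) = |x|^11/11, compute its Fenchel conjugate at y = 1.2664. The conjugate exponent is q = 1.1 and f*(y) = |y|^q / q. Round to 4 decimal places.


The conjugate exponent q satisfies 1/p + 1/q = 1.
p = 11, so q = 11/(11 - 1) = 1.1
|y|^q = 1.2664^1.1 = 1.2967
f*(1.2664) = 1.2967 / 1.1 = 1.1788


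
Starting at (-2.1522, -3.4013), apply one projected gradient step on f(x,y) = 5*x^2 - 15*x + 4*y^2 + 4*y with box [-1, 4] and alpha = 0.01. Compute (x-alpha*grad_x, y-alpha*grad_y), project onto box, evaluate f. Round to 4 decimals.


Step 1: Compute gradient at (-2.1522, -3.4013).
grad_x = 2*5*-2.1522 - 15 = -36.522
grad_y = 2*4*-3.4013 + 4 = -23.2104
Step 2: Gradient step.
x_raw = -2.1522 - 0.01*-36.522 = -1.787
y_raw = -3.4013 - 0.01*-23.2104 = -3.1692
Step 3: Project onto [-1, 4].
x_proj = clip(-1.787) = -1.0
y_proj = clip(-3.1692) = -1.0
Step 4: Evaluate f.
f(-1.0, -1.0) = 20.0


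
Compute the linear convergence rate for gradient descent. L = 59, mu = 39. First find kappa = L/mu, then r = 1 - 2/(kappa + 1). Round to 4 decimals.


Step 1: Compute the condition number.
kappa = L/mu = 59/39 = 1.5128
Step 2: Compute the convergence rate.
r = 1 - 2/(kappa + 1) = 1 - 2*mu/(L + mu) = (L - mu)/(L + mu) = 20/98 = 0.2041


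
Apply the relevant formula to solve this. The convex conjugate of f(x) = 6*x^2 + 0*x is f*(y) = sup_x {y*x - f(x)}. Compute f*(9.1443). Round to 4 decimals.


f*(y) = sup_x {y*x - a*x^2 - b*x} = sup_x {(y-b)*x - a*x^2}
FOC: (y - b) - 2a*x = 0 => x* = (y - b)/(2a)
x* = (9.1443 - 0)/(2*6) = 0.762
f*(9.1443) = (y-b)^2/(4a) = (9.1443 - 0)^2/(4*6)
= 83.6182/24 = 3.4841


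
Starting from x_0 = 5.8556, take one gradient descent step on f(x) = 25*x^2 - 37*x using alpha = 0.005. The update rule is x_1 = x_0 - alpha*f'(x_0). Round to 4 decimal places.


We compute the gradient at x_0 and apply the update.
f'(x) = 50*x - 37
f'(5.8556) = 50*5.8556 - 37 = 255.78
x_1 = 5.8556 - 0.005*255.78 = 4.5767


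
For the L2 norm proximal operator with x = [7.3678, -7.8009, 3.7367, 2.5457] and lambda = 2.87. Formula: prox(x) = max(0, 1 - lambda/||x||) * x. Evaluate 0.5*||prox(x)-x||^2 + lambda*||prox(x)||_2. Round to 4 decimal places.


Step 1: Compute ||x||.
||x|| = 11.644
Step 2: Compute scaling factor.
scale = max(0, 1 - 2.87/11.644) = 0.7535
Step 3: prox(x) = [5.5518, -5.8781, 2.8157, 1.9182]
||prox(x)|| = 8.774
Step 4: Proximal objective.
0.5*||prox-x||^2 = 4.1185
lambda*||prox|| = 25.1814
Total = 29.2997


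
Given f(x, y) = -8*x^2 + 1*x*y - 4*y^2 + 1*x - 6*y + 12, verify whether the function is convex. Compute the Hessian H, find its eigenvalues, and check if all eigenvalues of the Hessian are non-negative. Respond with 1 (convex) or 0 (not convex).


The Hessian of f(x,y) = -8*x^2 + 1*x*y - 4*y^2 + 1*x - 6*y + 12 is:
H = [[-16, 1], [1, -8]]
Trace = -16 - 8 = -24
Determinant = -16*-8 - (1)^2 = 127
Discriminant = (-24)^2 - 4*127 = 68.0
Eigenvalues: lambda_1 = -16.1231, lambda_2 = -7.8769
The function is not convex.

0


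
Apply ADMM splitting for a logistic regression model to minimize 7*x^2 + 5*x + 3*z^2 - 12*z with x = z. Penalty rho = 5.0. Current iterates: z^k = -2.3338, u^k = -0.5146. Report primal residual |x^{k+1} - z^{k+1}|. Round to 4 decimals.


ADMM iteration with rho = 5.0, z^k = -2.3338, u^k = -0.5146
Step 1: x-update.
Minimize 7*x^2 + 5*x + (5.0/2)*(x + 2.3338 - 0.5146)^2
FOC: (2*7 + 5.0)*x = -5 + 5.0*(-2.3338 + 0.5146)
x^{k+1} = -0.7419
Step 2: z-update.
Minimize 3*z^2 - 12*z + (5.0/2)*(-0.7419 - z - 0.5146)^2
FOC: (2*3 + 5.0)*z = 12 + 5.0*(-0.7419 - 0.5146)
z^{k+1} = 0.5198
Step 3: u-update.
u^{k+1} = -0.5146 - 0.7419 - 0.5198 = -1.7763
Step 4: Primal residual = |-0.7419 - 0.5198| = 1.2617


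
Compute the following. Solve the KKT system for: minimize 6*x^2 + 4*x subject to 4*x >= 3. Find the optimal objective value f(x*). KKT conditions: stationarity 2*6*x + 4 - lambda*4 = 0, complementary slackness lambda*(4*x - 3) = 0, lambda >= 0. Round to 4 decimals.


Step 1: Try lambda = 0 (constraint inactive).
x_unc = -4/(2*6) = -0.3333
Check: 4*-0.3333 = -1.3332 < 3 -- violated!
Step 2: Constraint must be active: 4*x = 3
x* = 3/4 = 0.75
lambda = (2*6*0.75 + 4)/4 = 3.25
Step 3: Compute optimal value.
f(x*) = 6*0.75^2 + 4*0.75 = 6.375


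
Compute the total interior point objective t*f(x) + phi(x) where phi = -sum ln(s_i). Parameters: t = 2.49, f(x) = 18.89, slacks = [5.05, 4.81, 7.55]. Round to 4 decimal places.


Step 1: Compute log-barrier.
ln values: [1.6194, 1.5707, 2.0215]
phi = -(1.6194 + 1.5707 + 2.0215) = -5.2116
Step 2: Compute augmented objective.
t*f(x) = 2.49*18.89 = 47.0361
Total = 47.0361 - 5.2116 = 41.8245


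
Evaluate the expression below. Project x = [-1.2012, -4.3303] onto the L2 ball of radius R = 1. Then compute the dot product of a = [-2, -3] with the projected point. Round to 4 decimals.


Step 1: Compute ||x|| (intermediates to 6 decimals).
||x|| = sqrt((-1.2012)^2 + (-4.3303)^2) = 4.493816
Step 2: Project.
Since ||x|| > R, scale = R/||x|| = 1/4.493816 = 0.222528, proj(x) = scale * x
proj(x) = [-0.267301, -0.963613]
Step 3: Dot product.
a^T * proj(x) = -2*(-0.267301) - 3*(-0.963613) = 3.4254


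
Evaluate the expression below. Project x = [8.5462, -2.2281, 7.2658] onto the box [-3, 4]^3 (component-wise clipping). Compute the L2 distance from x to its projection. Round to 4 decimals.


Project each component onto [-3, 4].
clip(8.5462) = 4.0, clip(-2.2281) = -2.2281, clip(7.2658) = 4.0
Projection = [4.0, -2.2281, 4.0]
Squared diffs: [20.6679, 0.0, 10.6654]
Distance = sqrt(31.3333) = 5.5976


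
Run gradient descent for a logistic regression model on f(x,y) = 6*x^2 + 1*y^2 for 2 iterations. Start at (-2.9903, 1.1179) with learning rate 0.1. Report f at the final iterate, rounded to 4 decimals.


Gradient descent on f(x,y) = 6*x^2 + 1*y^2.
Starting point: (-2.9903, 1.1179), alpha = 0.1
Step 1: grad_x = 2*6*-2.9903 = -35.8836, grad_y = 2*1*1.1179 = 2.2358
  x_1 = -2.9903 - 0.1*-35.8836 = 0.5981
  y_1 = 1.1179 - 0.1*2.2358 = 0.8943
Step 2: grad_x = 2*6*0.5981 = 7.1767, grad_y = 2*1*0.8943 = 1.7886
  x_2 = 0.5981 - 0.1*7.1767 = -0.1196
  y_2 = 0.8943 - 0.1*1.7886 = 0.7155
f(-0.1196, 0.7155) = 6*(-0.1196)^2 + 1*0.7155^2 = 0.5977


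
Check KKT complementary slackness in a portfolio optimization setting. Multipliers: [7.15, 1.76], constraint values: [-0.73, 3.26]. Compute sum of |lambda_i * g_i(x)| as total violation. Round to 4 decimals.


KKT complementary slackness check:
lambda_1 * g_1 = 7.15 * -0.73 = -5.2195
lambda_2 * g_2 = 1.76 * 3.26 = 5.7376
Total violation = 5.2195 + 5.7376 = 10.9571


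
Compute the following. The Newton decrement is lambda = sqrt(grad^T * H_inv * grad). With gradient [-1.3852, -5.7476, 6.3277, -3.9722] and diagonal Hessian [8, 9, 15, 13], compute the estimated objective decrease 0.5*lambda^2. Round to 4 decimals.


Step 1: H is diagonal, so H^(-1) * g = [-0.1732, -0.6386, 0.4218, -0.3056].
Step 2: g^T H^(-1) g = sum_i g_i^2 / H_ii
  = (-1.3852)^2/8 + (-5.7476)^2/9 + (6.3277)^2/15 + (-3.9722)^2/13
  = 0.2398 + 3.6705 + 2.6693 + 1.2137 = 7.7934
Step 3: Objective decrease = 0.5 * g^T H^(-1) g = 3.8967


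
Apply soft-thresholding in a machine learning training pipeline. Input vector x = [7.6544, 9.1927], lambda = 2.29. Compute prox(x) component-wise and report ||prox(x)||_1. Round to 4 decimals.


Soft-thresholding with lambda = 2.29:
prox(7.6544) = sign(7.6544)*max(|7.6544| - 2.29, 0) = 5.3644
prox(9.1927) = sign(9.1927)*max(|9.1927| - 2.29, 0) = 6.9027
prox(x) = [5.3644, 6.9027]
||prox(x)||_1 = 5.3644 + 6.9027 = 12.2671


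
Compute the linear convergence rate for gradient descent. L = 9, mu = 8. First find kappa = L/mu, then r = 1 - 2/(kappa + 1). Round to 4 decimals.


Step 1: Compute the condition number.
kappa = L/mu = 9/8 = 1.125
Step 2: Compute the convergence rate.
r = 1 - 2/(kappa + 1) = 1 - 2*mu/(L + mu) = (L - mu)/(L + mu) = 1/17 = 0.0588


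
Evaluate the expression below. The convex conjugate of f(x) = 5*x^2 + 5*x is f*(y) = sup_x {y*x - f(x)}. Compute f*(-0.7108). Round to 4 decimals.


f*(y) = sup_x {y*x - a*x^2 - b*x} = sup_x {(y-b)*x - a*x^2}
FOC: (y - b) - 2a*x = 0 => x* = (y - b)/(2a)
x* = (-0.7108 - 5)/(2*5) = -0.5711
f*(-0.7108) = (y-b)^2/(4a) = (-0.7108 - 5)^2/(4*5)
= 32.6132/20 = 1.6307


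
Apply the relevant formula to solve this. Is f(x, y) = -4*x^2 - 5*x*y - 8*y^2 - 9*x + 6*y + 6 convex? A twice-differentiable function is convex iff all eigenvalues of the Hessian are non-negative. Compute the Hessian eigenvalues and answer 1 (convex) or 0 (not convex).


The Hessian of f(x,y) = -4*x^2 - 5*x*y - 8*y^2 - 9*x + 6*y + 6 is:
H = [[-8, -5], [-5, -16]]
Trace = -8 - 16 = -24
Determinant = -8*-16 - (-5)^2 = 103
Discriminant = (-24)^2 - 4*103 = 164.0
Eigenvalues: lambda_1 = -18.4031, lambda_2 = -5.5969
The function is not convex.

0


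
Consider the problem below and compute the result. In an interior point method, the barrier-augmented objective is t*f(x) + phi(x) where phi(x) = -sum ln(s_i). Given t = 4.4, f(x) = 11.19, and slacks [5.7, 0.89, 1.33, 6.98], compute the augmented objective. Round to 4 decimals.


Step 1: Compute log-barrier.
ln values: [1.7405, -0.1165, 0.2852, 1.943]
phi = -(1.7405 - 0.1165 + 0.2852 + 1.943) = -3.8522
Step 2: Compute augmented objective.
t*f(x) = 4.4*11.19 = 49.236
Total = 49.236 - 3.8522 = 45.3838


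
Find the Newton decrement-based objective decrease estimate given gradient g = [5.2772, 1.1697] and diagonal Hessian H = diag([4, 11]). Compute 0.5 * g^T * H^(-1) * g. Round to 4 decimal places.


Step 1: H is diagonal, so H^(-1) * g = [1.3193, 0.1063].
Step 2: g^T H^(-1) g = sum_i g_i^2 / H_ii
  = (5.2772)^2/4 + (1.1697)^2/11
  = 6.9622 + 0.1244 = 7.0866
Step 3: Objective decrease = 0.5 * g^T H^(-1) g = 3.5433


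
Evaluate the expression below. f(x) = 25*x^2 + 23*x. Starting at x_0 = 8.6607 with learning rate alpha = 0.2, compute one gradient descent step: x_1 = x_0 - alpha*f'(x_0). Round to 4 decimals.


We compute the gradient at x_0 and apply the update.
f'(x) = 50*x + 23
f'(8.6607) = 50*8.6607 + 23 = 456.035
x_1 = 8.6607 - 0.2*456.035 = -82.5463


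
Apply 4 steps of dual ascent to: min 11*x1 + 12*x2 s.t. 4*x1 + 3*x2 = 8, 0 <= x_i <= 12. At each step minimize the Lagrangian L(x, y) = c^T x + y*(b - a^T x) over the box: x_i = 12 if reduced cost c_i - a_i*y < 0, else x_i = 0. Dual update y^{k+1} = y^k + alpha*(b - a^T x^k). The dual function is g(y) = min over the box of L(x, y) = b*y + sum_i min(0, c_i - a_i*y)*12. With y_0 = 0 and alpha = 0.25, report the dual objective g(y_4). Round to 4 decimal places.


Dual ascent for LP: min 11*x1 + 12*x2, 4*x1 + 3*x2 = 8, 0 <= x_i <= 12
Step 1: y^k = 0.0, reduced costs: (11.0, 12.0)
  x^k = (0.0, 0.0), subgradient = b - a^T x = 8.0
  y^{k+1} = 0.0 + 0.25*8.0 = 2.0
Step 2: y^k = 2.0, reduced costs: (3.0, 6.0)
  x^k = (0.0, 0.0), subgradient = b - a^T x = 8.0
  y^{k+1} = 2.0 + 0.25*8.0 = 4.0
Step 3: y^k = 4.0, reduced costs: (-5.0, 0.0)
  x^k = (12.0, 0.0), subgradient = b - a^T x = -40.0
  y^{k+1} = 4.0 + 0.25*-40.0 = -6.0
Step 4: y^k = -6.0, reduced costs: (35.0, 30.0)
  x^k = (0.0, 0.0), subgradient = b - a^T x = 8.0
  y^{k+1} = -6.0 + 0.25*8.0 = -4.0
Dual objective at y_4 = -4.0: reduced costs (27.0, 24.0), box minimizer x = (0.0, 0.0)
g(y_4) = b*y + (c1 - a1*y)*x1 + (c2 - a2*y)*x2 = 8*(-4.0) + 27.0*0.0 + 24.0*0.0 = -32.0 + 0.0 + 0.0 = -32.0


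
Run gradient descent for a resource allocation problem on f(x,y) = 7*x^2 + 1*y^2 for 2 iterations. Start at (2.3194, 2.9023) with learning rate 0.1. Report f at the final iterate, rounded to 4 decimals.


Gradient descent on f(x,y) = 7*x^2 + 1*y^2.
Starting point: (2.3194, 2.9023), alpha = 0.1
Step 1: grad_x = 2*7*2.3194 = 32.4716, grad_y = 2*1*2.9023 = 5.8046
  x_1 = 2.3194 - 0.1*32.4716 = -0.9278
  y_1 = 2.9023 - 0.1*5.8046 = 2.3218
Step 2: grad_x = 2*7*-0.9278 = -12.9886, grad_y = 2*1*2.3218 = 4.6437
  x_2 = -0.9278 - 0.1*-12.9886 = 0.3711
  y_2 = 2.3218 - 0.1*4.6437 = 1.8575
f(0.3711, 1.8575) = 7*0.3711^2 + 1*1.8575^2 = 4.4142


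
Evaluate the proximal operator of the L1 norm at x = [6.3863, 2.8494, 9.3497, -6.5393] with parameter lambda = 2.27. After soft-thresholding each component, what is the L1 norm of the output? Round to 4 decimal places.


Soft-thresholding with lambda = 2.27:
prox(6.3863) = sign(6.3863)*max(|6.3863| - 2.27, 0) = 4.1163
prox(2.8494) = sign(2.8494)*max(|2.8494| - 2.27, 0) = 0.5794
prox(9.3497) = sign(9.3497)*max(|9.3497| - 2.27, 0) = 7.0797
prox(-6.5393) = sign(-6.5393)*max(|-6.5393| - 2.27, 0) = -4.2693
prox(x) = [4.1163, 0.5794, 7.0797, -4.2693]
||prox(x)||_1 = 4.1163 + 0.5794 + 7.0797 + 4.2693 = 16.0447


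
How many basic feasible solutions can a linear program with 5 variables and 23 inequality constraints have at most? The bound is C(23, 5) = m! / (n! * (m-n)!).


Each vertex corresponds to some choice of n active constraints out of m, so the number of vertices is at most C(m, n) = m! / (n!(m-n)!).
m = 23, n = 5
Numerator: 23 * 22 * 21 * 20 * 19
Denominator: 5! = 120
C(23, 5) = 33649


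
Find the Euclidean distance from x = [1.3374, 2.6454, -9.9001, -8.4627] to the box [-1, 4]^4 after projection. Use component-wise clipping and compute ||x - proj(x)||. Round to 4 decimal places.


Project each component onto [-1, 4].
clip(1.3374) = 1.3374, clip(2.6454) = 2.6454, clip(-9.9001) = -1.0, clip(-8.4627) = -1.0
Projection = [1.3374, 2.6454, -1.0, -1.0]
Squared diffs: [0.0, 0.0, 79.2118, 55.6919]
Distance = sqrt(134.9037) = 11.6148


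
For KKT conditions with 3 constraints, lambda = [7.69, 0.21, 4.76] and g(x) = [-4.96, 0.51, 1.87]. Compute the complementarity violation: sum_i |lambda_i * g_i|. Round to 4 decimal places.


KKT complementary slackness check:
lambda_1 * g_1 = 7.69 * -4.96 = -38.1424
lambda_2 * g_2 = 0.21 * 0.51 = 0.1071
lambda_3 * g_3 = 4.76 * 1.87 = 8.9012
Total violation = 38.1424 + 0.1071 + 8.9012 = 47.1507


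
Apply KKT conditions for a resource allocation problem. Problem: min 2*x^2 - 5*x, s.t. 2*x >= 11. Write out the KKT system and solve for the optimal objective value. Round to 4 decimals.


Step 1: Try lambda = 0 (constraint inactive).
x_unc = 5/(2*2) = 1.25
Check: 2*1.25 = 2.5 < 11 -- violated!
Step 2: Constraint must be active: 2*x = 11
x* = 11/2 = 5.5
lambda = (2*2*5.5 - 5)/2 = 8.5
Step 3: Compute optimal value.
f(x*) = 2*5.5^2 - 5*5.5 = 33.0


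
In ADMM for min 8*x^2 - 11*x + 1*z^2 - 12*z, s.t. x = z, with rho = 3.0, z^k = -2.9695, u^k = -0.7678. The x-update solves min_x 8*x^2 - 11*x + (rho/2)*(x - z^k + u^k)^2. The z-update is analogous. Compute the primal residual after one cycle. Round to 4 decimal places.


ADMM iteration with rho = 3.0, z^k = -2.9695, u^k = -0.7678
Step 1: x-update.
Minimize 8*x^2 - 11*x + (3.0/2)*(x + 2.9695 - 0.7678)^2
FOC: (2*8 + 3.0)*x = 11 + 3.0*(-2.9695 + 0.7678)
x^{k+1} = 0.2313
Step 2: z-update.
Minimize 1*z^2 - 12*z + (3.0/2)*(0.2313 - z - 0.7678)^2
FOC: (2*1 + 3.0)*z = 12 + 3.0*(0.2313 - 0.7678)
z^{k+1} = 2.0781
Step 3: u-update.
u^{k+1} = -0.7678 + 0.2313 - 2.0781 = -2.6146
Step 4: Primal residual = |0.2313 - 2.0781| = 1.8468


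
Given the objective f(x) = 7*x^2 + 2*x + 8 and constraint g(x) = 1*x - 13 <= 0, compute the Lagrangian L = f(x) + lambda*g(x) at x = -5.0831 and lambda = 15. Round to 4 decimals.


Step 1: Evaluate f(x).
f(-5.0831) = 7*(-5.0831)^2 + 2*(-5.0831) + 8 = 178.6991
Step 2: Evaluate g(x).
g(-5.0831) = 1*-5.0831 - 13 = -18.0831
Step 3: Compute Lagrangian.
L = 178.6991 + 15*-18.0831 = -92.5474


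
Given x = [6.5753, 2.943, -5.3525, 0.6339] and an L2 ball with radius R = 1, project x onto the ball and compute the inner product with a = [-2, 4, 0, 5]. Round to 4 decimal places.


Step 1: Compute ||x|| (intermediates to 6 decimals).
||x|| = sqrt(6.5753^2 + 2.943^2 + (-5.3525)^2 + 0.6339^2) = 8.99705
Step 2: Project.
Since ||x|| > R, scale = R/||x|| = 1/8.99705 = 0.111148, proj(x) = scale * x
proj(x) = [0.730831, 0.327109, -0.59492, 0.070457]
Step 3: Dot product.
a^T * proj(x) = -2*0.730831 + 4*0.327109 + 0*(-0.59492) + 5*0.070457 = 0.1991


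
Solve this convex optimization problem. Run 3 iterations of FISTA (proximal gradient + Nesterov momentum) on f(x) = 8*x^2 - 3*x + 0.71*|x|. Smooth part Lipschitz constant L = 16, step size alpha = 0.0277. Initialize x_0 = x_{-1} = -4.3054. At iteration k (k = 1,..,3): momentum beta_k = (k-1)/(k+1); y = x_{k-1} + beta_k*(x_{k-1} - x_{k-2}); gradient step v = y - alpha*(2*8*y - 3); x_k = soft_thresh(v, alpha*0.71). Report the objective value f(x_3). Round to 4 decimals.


FISTA on f(x) = 8*x^2 - 3*x + 0.71*|x|
L = 16, alpha = 0.0277
Iteration 1: beta = 0.0, y = -4.3054 + 0.0*(-4.3054 + 4.3054) = -4.3054
  grad(y) = -71.8864, v = y - alpha*grad = -2.3141
  prox(v) = soft_thresh(-2.3141, 0.0197) = -2.2945
Iteration 2: beta = 0.3333, y = -2.2945 + 0.3333*(-2.2945 + 4.3054) = -1.6242
  grad(y) = -28.9868, v = y - alpha*grad = -0.8212
  prox(v) = soft_thresh(-0.8212, 0.0197) = -0.8016
Iteration 3: beta = 0.5, y = -0.8016 + 0.5*(-0.8016 + 2.2945) = -0.0551
  grad(y) = -3.8819, v = y - alpha*grad = 0.0524
  prox(v) = soft_thresh(0.0524, 0.0197) = 0.0327
f(x_3) = 8*0.0327^2 - 3*0.0327 + 0.71*|0.0327| = -0.0664


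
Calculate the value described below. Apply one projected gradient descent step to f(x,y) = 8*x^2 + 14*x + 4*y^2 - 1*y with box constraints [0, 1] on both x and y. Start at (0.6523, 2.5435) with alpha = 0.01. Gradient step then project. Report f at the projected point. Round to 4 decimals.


Step 1: Compute gradient at (0.6523, 2.5435).
grad_x = 2*8*0.6523 + 14 = 24.4368
grad_y = 2*4*2.5435 - 1 = 19.348
Step 2: Gradient step.
x_raw = 0.6523 - 0.01*24.4368 = 0.4079
y_raw = 2.5435 - 0.01*19.348 = 2.35
Step 3: Project onto [0, 1].
x_proj = clip(0.4079) = 0.4079
y_proj = clip(2.35) = 1.0
Step 4: Evaluate f.
f(0.4079, 1.0) = 10.0423
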